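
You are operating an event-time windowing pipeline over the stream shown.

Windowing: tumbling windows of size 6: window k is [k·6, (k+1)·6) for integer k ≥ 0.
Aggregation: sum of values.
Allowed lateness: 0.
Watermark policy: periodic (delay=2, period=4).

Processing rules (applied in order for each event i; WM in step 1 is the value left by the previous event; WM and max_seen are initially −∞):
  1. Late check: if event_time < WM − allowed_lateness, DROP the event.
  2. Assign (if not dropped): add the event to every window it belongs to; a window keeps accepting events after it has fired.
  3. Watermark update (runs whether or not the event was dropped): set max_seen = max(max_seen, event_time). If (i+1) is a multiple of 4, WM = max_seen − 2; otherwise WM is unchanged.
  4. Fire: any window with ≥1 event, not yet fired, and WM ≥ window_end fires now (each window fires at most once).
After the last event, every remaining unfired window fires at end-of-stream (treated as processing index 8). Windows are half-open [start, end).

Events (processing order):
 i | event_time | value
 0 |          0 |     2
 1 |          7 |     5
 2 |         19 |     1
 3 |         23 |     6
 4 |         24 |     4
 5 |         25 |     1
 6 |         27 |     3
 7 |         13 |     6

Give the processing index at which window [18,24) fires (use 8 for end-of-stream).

7

i=0 t=0 v=2: → [0,6); WM=−∞
i=1 t=7 v=5: → [6,12); WM=−∞
i=2 t=19 v=1: → [18,24); WM=−∞
i=3 t=23 v=6: → [18,24); WM=21; [0,6) fires=2 [6,12) fires=5
i=4 t=24 v=4: → [24,30); WM=21
i=5 t=25 v=1: → [24,30); WM=21
i=6 t=27 v=3: → [24,30); WM=21
i=7 t=13 v=6: DROP (t<21-0); WM=25; [18,24) fires=7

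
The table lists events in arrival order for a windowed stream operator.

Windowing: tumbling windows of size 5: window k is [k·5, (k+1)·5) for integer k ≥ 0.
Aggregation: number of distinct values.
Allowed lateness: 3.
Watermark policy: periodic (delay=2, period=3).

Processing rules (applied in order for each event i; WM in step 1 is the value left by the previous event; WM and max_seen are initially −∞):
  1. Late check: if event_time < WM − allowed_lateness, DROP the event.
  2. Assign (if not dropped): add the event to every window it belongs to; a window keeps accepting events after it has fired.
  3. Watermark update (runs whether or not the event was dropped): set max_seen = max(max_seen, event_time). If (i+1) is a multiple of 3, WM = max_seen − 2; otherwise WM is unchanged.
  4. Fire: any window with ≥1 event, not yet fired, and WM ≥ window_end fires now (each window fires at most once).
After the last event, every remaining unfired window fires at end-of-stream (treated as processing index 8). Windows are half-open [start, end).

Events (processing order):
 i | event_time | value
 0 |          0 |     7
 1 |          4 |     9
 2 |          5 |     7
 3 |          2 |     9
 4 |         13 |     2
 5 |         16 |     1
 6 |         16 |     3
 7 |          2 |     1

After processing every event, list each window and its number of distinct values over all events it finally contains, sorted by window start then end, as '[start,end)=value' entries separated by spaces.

i=0 t=0 v=7: → [0,5); WM=−∞
i=1 t=4 v=9: → [0,5); WM=−∞
i=2 t=5 v=7: → [5,10); WM=3
i=3 t=2 v=9: → [0,5); WM=3
i=4 t=13 v=2: → [10,15); WM=3
i=5 t=16 v=1: → [15,20); WM=14; [0,5) fires=2 [5,10) fires=1
i=6 t=16 v=3: → [15,20); WM=14
i=7 t=2 v=1: DROP (t<14-3); WM=14

[0,5)=2 [5,10)=1 [10,15)=1 [15,20)=2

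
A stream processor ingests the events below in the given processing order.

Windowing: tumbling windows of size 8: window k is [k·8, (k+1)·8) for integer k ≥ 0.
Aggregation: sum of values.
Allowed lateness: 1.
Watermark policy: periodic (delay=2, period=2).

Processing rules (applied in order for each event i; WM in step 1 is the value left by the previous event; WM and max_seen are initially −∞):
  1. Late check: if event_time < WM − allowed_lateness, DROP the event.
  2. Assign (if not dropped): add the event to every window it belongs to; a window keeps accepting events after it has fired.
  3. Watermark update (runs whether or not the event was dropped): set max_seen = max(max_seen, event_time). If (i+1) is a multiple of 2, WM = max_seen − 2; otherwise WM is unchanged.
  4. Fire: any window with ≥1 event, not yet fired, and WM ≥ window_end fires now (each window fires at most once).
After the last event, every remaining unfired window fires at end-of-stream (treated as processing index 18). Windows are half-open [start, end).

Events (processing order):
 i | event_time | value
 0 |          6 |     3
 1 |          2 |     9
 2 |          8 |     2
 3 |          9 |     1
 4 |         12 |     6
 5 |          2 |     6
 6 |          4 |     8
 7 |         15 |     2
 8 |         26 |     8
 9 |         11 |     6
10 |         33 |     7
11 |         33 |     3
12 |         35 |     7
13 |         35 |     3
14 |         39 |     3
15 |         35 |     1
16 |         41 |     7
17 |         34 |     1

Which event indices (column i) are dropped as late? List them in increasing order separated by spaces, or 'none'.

i=0 t=6 v=3: → [0,8); WM=−∞
i=1 t=2 v=9: → [0,8); WM=4
i=2 t=8 v=2: → [8,16); WM=4
i=3 t=9 v=1: → [8,16); WM=7
i=4 t=12 v=6: → [8,16); WM=7
i=5 t=2 v=6: DROP (t<7-1); WM=10; [0,8) fires=12
i=6 t=4 v=8: DROP (t<10-1); WM=10
i=7 t=15 v=2: → [8,16); WM=13
i=8 t=26 v=8: → [24,32); WM=13
i=9 t=11 v=6: DROP (t<13-1); WM=24; [8,16) fires=11
i=10 t=33 v=7: → [32,40); WM=24
i=11 t=33 v=3: → [32,40); WM=31
i=12 t=35 v=7: → [32,40); WM=31
i=13 t=35 v=3: → [32,40); WM=33; [24,32) fires=8
i=14 t=39 v=3: → [32,40); WM=33
i=15 t=35 v=1: → [32,40); WM=37
i=16 t=41 v=7: → [40,48); WM=37
i=17 t=34 v=1: DROP (t<37-1); WM=39

5 6 9 17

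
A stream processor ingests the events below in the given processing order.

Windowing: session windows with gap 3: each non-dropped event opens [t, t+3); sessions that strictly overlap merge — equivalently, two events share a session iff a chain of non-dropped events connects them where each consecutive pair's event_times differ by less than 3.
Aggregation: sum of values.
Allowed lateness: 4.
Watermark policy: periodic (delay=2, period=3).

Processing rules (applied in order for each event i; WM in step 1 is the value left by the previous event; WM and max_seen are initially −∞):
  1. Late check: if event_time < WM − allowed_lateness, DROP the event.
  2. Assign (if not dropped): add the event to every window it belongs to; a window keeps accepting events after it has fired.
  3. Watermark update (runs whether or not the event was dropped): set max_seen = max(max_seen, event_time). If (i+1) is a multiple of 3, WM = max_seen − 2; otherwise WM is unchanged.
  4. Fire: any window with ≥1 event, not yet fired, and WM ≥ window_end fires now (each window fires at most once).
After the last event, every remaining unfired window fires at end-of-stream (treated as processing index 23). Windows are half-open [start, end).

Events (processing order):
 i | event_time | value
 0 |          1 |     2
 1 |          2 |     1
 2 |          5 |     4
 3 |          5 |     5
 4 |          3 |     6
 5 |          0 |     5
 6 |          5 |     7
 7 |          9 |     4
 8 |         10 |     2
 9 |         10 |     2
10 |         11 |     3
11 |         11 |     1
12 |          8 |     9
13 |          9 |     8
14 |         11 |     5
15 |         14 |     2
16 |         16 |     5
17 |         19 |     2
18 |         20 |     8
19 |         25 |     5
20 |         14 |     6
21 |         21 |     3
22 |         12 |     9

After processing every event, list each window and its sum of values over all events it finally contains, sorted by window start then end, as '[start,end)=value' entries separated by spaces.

i=0 t=1 v=2: → [1,4); WM=−∞
i=1 t=2 v=1: → [1,5); WM=−∞
i=2 t=5 v=4: → [5,8); WM=3
i=3 t=5 v=5: → [5,8); WM=3
i=4 t=3 v=6: → [1,8); WM=3
i=5 t=0 v=5: → [0,8); WM=3
i=6 t=5 v=7: → [0,8); WM=3
i=7 t=9 v=4: → [9,12); WM=3
i=8 t=10 v=2: → [9,13); WM=8
i=9 t=10 v=2: → [9,13); WM=8
i=10 t=11 v=3: → [9,14); WM=8
i=11 t=11 v=1: → [9,14); WM=9
i=12 t=8 v=9: → [8,14); WM=9
i=13 t=9 v=8: → [8,14); WM=9
i=14 t=11 v=5: → [8,14); WM=9
i=15 t=14 v=2: → [14,17); WM=9
i=16 t=16 v=5: → [14,19); WM=9
i=17 t=19 v=2: → [19,22); WM=17
i=18 t=20 v=8: → [19,23); WM=17
i=19 t=25 v=5: → [25,28); WM=17
i=20 t=14 v=6: → [14,19); WM=23
i=21 t=21 v=3: → [19,24); WM=23
i=22 t=12 v=9: DROP (t<23-4); WM=23

[0,8)=30 [8,14)=34 [14,19)=13 [19,24)=13 [25,28)=5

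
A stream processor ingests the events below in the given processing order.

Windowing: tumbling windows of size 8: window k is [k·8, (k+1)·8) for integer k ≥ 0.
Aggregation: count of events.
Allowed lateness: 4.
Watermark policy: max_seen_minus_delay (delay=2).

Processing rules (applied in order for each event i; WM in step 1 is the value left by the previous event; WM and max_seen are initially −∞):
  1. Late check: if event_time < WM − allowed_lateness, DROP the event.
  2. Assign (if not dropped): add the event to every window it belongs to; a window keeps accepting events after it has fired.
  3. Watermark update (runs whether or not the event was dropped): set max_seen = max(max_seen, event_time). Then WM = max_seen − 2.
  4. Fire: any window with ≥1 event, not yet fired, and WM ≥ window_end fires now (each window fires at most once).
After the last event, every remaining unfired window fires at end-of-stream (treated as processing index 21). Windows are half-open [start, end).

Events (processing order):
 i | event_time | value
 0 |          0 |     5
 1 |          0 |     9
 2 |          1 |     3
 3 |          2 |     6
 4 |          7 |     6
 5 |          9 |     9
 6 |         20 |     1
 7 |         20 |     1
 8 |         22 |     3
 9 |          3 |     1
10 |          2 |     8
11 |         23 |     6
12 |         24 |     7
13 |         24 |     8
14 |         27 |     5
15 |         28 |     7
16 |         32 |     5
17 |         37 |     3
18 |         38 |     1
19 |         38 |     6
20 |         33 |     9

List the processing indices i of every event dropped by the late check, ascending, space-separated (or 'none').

9 10

i=0 t=0 v=5: → [0,8); WM=-2
i=1 t=0 v=9: → [0,8); WM=-2
i=2 t=1 v=3: → [0,8); WM=-1
i=3 t=2 v=6: → [0,8); WM=0
i=4 t=7 v=6: → [0,8); WM=5
i=5 t=9 v=9: → [8,16); WM=7
i=6 t=20 v=1: → [16,24); WM=18; [0,8) fires=5 [8,16) fires=1
i=7 t=20 v=1: → [16,24); WM=18
i=8 t=22 v=3: → [16,24); WM=20
i=9 t=3 v=1: DROP (t<20-4); WM=20
i=10 t=2 v=8: DROP (t<20-4); WM=20
i=11 t=23 v=6: → [16,24); WM=21
i=12 t=24 v=7: → [24,32); WM=22
i=13 t=24 v=8: → [24,32); WM=22
i=14 t=27 v=5: → [24,32); WM=25; [16,24) fires=4
i=15 t=28 v=7: → [24,32); WM=26
i=16 t=32 v=5: → [32,40); WM=30
i=17 t=37 v=3: → [32,40); WM=35; [24,32) fires=4
i=18 t=38 v=1: → [32,40); WM=36
i=19 t=38 v=6: → [32,40); WM=36
i=20 t=33 v=9: → [32,40); WM=36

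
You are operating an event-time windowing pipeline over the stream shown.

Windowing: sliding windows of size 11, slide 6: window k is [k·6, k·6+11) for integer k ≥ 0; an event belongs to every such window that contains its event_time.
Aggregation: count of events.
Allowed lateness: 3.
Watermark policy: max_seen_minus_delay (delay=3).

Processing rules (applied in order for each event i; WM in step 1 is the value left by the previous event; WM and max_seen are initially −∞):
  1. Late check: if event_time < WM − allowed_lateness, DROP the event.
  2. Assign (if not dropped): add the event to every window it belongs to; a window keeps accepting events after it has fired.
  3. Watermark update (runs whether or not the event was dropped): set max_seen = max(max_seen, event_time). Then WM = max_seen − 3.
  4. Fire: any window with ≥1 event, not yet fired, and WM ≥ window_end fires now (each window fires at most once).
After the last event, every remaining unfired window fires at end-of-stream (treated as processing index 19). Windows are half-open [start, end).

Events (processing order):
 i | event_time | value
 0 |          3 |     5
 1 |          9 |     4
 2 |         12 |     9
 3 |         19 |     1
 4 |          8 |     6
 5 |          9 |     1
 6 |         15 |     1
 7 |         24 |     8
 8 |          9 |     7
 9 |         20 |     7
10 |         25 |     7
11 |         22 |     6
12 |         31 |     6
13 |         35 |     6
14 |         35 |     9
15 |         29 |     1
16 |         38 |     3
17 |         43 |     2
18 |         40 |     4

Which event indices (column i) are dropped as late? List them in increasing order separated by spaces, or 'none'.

i=0 t=3 v=5: → [0,11); WM=0
i=1 t=9 v=4: → [6,17),[0,11); WM=6
i=2 t=12 v=9: → [12,23),[6,17); WM=9
i=3 t=19 v=1: → [18,29),[12,23); WM=16; [0,11) fires=2
i=4 t=8 v=6: DROP (t<16-3); WM=16
i=5 t=9 v=1: DROP (t<16-3); WM=16
i=6 t=15 v=1: → [12,23),[6,17); WM=16
i=7 t=24 v=8: → [24,35),[18,29); WM=21; [6,17) fires=3
i=8 t=9 v=7: DROP (t<21-3); WM=21
i=9 t=20 v=7: → [18,29),[12,23); WM=21
i=10 t=25 v=7: → [24,35),[18,29); WM=22
i=11 t=22 v=6: → [18,29),[12,23); WM=22
i=12 t=31 v=6: → [30,41),[24,35); WM=28; [12,23) fires=5
i=13 t=35 v=6: → [30,41); WM=32; [18,29) fires=5
i=14 t=35 v=9: → [30,41); WM=32
i=15 t=29 v=1: → [24,35); WM=32
i=16 t=38 v=3: → [36,47),[30,41); WM=35; [24,35) fires=4
i=17 t=43 v=2: → [42,53),[36,47); WM=40
i=18 t=40 v=4: → [36,47),[30,41); WM=40

4 5 8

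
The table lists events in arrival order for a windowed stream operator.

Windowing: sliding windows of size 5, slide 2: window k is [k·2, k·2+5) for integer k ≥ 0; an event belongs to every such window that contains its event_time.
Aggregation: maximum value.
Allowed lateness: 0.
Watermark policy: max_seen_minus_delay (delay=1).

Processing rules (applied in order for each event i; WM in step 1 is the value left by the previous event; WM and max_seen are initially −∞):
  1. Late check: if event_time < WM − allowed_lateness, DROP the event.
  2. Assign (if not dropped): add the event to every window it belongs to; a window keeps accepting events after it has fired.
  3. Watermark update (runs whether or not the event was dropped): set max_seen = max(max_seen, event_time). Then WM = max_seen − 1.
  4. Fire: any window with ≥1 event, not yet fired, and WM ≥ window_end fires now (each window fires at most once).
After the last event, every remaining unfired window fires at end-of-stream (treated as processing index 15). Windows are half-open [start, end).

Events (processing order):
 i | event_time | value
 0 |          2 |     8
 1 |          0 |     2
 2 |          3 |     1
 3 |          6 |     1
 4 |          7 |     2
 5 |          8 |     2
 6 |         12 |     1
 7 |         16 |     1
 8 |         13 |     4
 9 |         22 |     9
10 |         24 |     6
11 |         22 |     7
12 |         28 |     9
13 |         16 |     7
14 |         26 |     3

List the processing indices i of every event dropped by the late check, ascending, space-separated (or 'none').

1 8 11 13 14

i=0 t=2 v=8: → [2,7),[0,5); WM=1
i=1 t=0 v=2: DROP (t<1-0); WM=1
i=2 t=3 v=1: → [2,7),[0,5); WM=2
i=3 t=6 v=1: → [6,11),[4,9),[2,7); WM=5; [0,5) fires=8
i=4 t=7 v=2: → [6,11),[4,9); WM=6
i=5 t=8 v=2: → [8,13),[6,11),[4,9); WM=7; [2,7) fires=8
i=6 t=12 v=1: → [12,17),[10,15),[8,13); WM=11; [4,9) fires=2 [6,11) fires=2
i=7 t=16 v=1: → [16,21),[14,19),[12,17); WM=15; [8,13) fires=2 [10,15) fires=1
i=8 t=13 v=4: DROP (t<15-0); WM=15
i=9 t=22 v=9: → [22,27),[20,25),[18,23); WM=21; [12,17) fires=1 [14,19) fires=1 [16,21) fires=1
i=10 t=24 v=6: → [24,29),[22,27),[20,25); WM=23; [18,23) fires=9
i=11 t=22 v=7: DROP (t<23-0); WM=23
i=12 t=28 v=9: → [28,33),[26,31),[24,29); WM=27; [20,25) fires=9 [22,27) fires=9
i=13 t=16 v=7: DROP (t<27-0); WM=27
i=14 t=26 v=3: DROP (t<27-0); WM=27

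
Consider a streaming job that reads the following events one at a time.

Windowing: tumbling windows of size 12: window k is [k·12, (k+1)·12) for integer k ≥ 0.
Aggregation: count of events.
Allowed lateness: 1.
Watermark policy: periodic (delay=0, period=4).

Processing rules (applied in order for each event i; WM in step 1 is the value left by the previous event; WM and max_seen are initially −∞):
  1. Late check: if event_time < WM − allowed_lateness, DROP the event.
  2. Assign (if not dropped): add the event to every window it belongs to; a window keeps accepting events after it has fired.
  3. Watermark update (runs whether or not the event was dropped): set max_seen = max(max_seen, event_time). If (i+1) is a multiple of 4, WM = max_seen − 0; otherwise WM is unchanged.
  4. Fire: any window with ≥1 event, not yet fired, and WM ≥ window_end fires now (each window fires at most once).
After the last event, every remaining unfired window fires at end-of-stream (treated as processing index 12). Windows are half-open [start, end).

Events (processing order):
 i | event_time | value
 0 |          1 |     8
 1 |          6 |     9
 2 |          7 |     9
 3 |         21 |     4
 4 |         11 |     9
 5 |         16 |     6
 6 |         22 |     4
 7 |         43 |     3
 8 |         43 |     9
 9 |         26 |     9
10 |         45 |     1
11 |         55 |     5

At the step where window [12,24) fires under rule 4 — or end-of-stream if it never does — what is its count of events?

2

i=0 t=1 v=8: → [0,12); WM=−∞
i=1 t=6 v=9: → [0,12); WM=−∞
i=2 t=7 v=9: → [0,12); WM=−∞
i=3 t=21 v=4: → [12,24); WM=21; [0,12) fires=3
i=4 t=11 v=9: DROP (t<21-1); WM=21
i=5 t=16 v=6: DROP (t<21-1); WM=21
i=6 t=22 v=4: → [12,24); WM=21
i=7 t=43 v=3: → [36,48); WM=43; [12,24) fires=2
i=8 t=43 v=9: → [36,48); WM=43
i=9 t=26 v=9: DROP (t<43-1); WM=43
i=10 t=45 v=1: → [36,48); WM=43
i=11 t=55 v=5: → [48,60); WM=55; [36,48) fires=3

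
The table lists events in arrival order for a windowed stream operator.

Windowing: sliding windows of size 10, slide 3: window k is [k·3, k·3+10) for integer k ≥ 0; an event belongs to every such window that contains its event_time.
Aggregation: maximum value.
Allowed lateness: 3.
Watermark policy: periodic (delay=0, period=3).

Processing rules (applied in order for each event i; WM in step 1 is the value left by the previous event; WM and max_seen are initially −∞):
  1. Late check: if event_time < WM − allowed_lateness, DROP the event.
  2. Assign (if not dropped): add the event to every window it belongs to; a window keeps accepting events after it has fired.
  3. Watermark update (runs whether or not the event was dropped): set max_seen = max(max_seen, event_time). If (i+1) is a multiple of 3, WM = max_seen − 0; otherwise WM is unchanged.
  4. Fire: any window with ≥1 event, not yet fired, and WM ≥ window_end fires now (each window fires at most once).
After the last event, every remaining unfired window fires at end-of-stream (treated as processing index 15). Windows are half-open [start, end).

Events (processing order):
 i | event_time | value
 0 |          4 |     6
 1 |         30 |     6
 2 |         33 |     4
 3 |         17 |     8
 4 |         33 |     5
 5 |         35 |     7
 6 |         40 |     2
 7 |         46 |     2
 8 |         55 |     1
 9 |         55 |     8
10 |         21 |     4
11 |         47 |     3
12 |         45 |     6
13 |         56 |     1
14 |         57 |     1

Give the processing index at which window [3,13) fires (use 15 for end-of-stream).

i=0 t=4 v=6: → [3,13),[0,10); WM=−∞
i=1 t=30 v=6: → [30,40),[27,37),[24,34),[21,31); WM=−∞
i=2 t=33 v=4: → [33,43),[30,40),[27,37),[24,34); WM=33; [0,10) fires=6 [3,13) fires=6 [21,31) fires=6
i=3 t=17 v=8: DROP (t<33-3); WM=33
i=4 t=33 v=5: → [33,43),[30,40),[27,37),[24,34); WM=33
i=5 t=35 v=7: → [33,43),[30,40),[27,37); WM=35; [24,34) fires=6
i=6 t=40 v=2: → [39,49),[36,46),[33,43); WM=35
i=7 t=46 v=2: → [45,55),[42,52),[39,49); WM=35
i=8 t=55 v=1: → [54,64),[51,61),[48,58); WM=55; [27,37) fires=7 [30,40) fires=7 [33,43) fires=7 [36,46) fires=2 [39,49) fires=2 [42,52) fires=2 [45,55) fires=2
i=9 t=55 v=8: → [54,64),[51,61),[48,58); WM=55
i=10 t=21 v=4: DROP (t<55-3); WM=55
i=11 t=47 v=3: DROP (t<55-3); WM=55
i=12 t=45 v=6: DROP (t<55-3); WM=55
i=13 t=56 v=1: → [54,64),[51,61),[48,58); WM=55
i=14 t=57 v=1: → [57,67),[54,64),[51,61),[48,58); WM=57

2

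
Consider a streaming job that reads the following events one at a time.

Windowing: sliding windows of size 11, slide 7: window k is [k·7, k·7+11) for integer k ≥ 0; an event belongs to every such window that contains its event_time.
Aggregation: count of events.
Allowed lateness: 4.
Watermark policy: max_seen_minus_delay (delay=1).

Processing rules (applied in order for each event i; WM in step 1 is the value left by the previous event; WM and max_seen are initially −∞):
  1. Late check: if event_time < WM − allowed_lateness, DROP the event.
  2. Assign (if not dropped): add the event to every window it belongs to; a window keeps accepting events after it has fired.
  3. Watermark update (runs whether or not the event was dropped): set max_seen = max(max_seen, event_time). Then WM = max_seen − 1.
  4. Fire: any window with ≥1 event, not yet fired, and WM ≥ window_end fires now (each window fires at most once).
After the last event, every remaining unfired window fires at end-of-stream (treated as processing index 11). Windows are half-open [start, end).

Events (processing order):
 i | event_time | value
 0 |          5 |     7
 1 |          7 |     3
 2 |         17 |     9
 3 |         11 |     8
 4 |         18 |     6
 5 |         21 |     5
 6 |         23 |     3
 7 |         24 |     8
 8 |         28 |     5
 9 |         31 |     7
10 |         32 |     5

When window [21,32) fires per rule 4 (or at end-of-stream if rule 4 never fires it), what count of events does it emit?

i=0 t=5 v=7: → [0,11); WM=4
i=1 t=7 v=3: → [7,18),[0,11); WM=6
i=2 t=17 v=9: → [14,25),[7,18); WM=16; [0,11) fires=2
i=3 t=11 v=8: DROP (t<16-4); WM=16
i=4 t=18 v=6: → [14,25); WM=17
i=5 t=21 v=5: → [21,32),[14,25); WM=20; [7,18) fires=2
i=6 t=23 v=3: → [21,32),[14,25); WM=22
i=7 t=24 v=8: → [21,32),[14,25); WM=23
i=8 t=28 v=5: → [28,39),[21,32); WM=27; [14,25) fires=5
i=9 t=31 v=7: → [28,39),[21,32); WM=30
i=10 t=32 v=5: → [28,39); WM=31

5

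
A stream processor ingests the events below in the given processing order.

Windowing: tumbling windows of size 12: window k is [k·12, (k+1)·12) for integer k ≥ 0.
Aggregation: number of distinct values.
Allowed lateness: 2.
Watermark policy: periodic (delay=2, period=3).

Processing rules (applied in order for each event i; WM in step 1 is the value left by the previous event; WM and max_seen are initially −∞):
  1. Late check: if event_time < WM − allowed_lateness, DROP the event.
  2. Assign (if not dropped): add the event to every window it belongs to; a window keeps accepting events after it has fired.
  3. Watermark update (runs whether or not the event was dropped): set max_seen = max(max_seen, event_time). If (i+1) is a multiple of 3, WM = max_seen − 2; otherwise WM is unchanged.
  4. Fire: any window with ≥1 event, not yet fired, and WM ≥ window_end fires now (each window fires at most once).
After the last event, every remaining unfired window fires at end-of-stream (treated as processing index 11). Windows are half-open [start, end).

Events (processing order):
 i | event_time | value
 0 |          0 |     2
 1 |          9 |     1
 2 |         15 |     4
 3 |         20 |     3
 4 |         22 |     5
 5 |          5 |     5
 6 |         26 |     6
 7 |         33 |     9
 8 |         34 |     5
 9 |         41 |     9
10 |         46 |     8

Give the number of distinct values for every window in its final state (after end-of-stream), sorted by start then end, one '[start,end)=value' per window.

[0,12)=2 [12,24)=3 [24,36)=3 [36,48)=2

i=0 t=0 v=2: → [0,12); WM=−∞
i=1 t=9 v=1: → [0,12); WM=−∞
i=2 t=15 v=4: → [12,24); WM=13; [0,12) fires=2
i=3 t=20 v=3: → [12,24); WM=13
i=4 t=22 v=5: → [12,24); WM=13
i=5 t=5 v=5: DROP (t<13-2); WM=20
i=6 t=26 v=6: → [24,36); WM=20
i=7 t=33 v=9: → [24,36); WM=20
i=8 t=34 v=5: → [24,36); WM=32; [12,24) fires=3
i=9 t=41 v=9: → [36,48); WM=32
i=10 t=46 v=8: → [36,48); WM=32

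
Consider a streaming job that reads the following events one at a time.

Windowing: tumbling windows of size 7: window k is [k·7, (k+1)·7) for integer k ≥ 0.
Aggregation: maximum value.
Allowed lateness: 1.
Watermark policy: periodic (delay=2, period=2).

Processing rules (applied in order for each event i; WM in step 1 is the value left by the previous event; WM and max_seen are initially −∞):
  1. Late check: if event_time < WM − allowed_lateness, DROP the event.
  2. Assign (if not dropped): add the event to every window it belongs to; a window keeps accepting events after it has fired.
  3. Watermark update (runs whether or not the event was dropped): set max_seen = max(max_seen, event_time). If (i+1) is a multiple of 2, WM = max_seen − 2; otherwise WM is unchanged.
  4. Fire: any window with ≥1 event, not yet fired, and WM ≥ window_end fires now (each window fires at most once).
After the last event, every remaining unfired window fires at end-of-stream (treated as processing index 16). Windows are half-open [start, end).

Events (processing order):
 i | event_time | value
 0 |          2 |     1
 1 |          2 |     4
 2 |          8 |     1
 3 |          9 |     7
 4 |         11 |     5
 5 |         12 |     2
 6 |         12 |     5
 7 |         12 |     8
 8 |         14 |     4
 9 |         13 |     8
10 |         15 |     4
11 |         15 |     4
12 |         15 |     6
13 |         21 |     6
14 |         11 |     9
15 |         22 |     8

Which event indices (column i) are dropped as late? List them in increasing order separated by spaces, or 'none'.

i=0 t=2 v=1: → [0,7); WM=−∞
i=1 t=2 v=4: → [0,7); WM=0
i=2 t=8 v=1: → [7,14); WM=0
i=3 t=9 v=7: → [7,14); WM=7; [0,7) fires=4
i=4 t=11 v=5: → [7,14); WM=7
i=5 t=12 v=2: → [7,14); WM=10
i=6 t=12 v=5: → [7,14); WM=10
i=7 t=12 v=8: → [7,14); WM=10
i=8 t=14 v=4: → [14,21); WM=10
i=9 t=13 v=8: → [7,14); WM=12
i=10 t=15 v=4: → [14,21); WM=12
i=11 t=15 v=4: → [14,21); WM=13
i=12 t=15 v=6: → [14,21); WM=13
i=13 t=21 v=6: → [21,28); WM=19; [7,14) fires=8
i=14 t=11 v=9: DROP (t<19-1); WM=19
i=15 t=22 v=8: → [21,28); WM=20

14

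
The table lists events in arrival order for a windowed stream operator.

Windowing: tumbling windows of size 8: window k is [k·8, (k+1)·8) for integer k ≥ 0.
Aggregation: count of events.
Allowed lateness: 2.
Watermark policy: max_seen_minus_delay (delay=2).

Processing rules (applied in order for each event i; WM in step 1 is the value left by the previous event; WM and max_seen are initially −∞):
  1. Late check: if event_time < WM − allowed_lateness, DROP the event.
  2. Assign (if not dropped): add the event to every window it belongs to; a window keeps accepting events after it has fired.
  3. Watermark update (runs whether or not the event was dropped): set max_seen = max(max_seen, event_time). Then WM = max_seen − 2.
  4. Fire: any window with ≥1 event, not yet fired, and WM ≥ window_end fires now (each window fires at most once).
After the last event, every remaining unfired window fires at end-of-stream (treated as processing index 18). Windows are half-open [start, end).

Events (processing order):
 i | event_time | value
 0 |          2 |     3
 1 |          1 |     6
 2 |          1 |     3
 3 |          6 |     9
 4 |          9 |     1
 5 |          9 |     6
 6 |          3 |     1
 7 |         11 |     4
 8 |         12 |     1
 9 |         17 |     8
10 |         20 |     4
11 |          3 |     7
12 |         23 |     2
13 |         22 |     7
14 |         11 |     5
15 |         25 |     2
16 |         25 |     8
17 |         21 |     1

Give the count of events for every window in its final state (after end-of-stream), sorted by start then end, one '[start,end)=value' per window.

[0,8)=4 [8,16)=4 [16,24)=5 [24,32)=2

i=0 t=2 v=3: → [0,8); WM=0
i=1 t=1 v=6: → [0,8); WM=0
i=2 t=1 v=3: → [0,8); WM=0
i=3 t=6 v=9: → [0,8); WM=4
i=4 t=9 v=1: → [8,16); WM=7
i=5 t=9 v=6: → [8,16); WM=7
i=6 t=3 v=1: DROP (t<7-2); WM=7
i=7 t=11 v=4: → [8,16); WM=9; [0,8) fires=4
i=8 t=12 v=1: → [8,16); WM=10
i=9 t=17 v=8: → [16,24); WM=15
i=10 t=20 v=4: → [16,24); WM=18; [8,16) fires=4
i=11 t=3 v=7: DROP (t<18-2); WM=18
i=12 t=23 v=2: → [16,24); WM=21
i=13 t=22 v=7: → [16,24); WM=21
i=14 t=11 v=5: DROP (t<21-2); WM=21
i=15 t=25 v=2: → [24,32); WM=23
i=16 t=25 v=8: → [24,32); WM=23
i=17 t=21 v=1: → [16,24); WM=23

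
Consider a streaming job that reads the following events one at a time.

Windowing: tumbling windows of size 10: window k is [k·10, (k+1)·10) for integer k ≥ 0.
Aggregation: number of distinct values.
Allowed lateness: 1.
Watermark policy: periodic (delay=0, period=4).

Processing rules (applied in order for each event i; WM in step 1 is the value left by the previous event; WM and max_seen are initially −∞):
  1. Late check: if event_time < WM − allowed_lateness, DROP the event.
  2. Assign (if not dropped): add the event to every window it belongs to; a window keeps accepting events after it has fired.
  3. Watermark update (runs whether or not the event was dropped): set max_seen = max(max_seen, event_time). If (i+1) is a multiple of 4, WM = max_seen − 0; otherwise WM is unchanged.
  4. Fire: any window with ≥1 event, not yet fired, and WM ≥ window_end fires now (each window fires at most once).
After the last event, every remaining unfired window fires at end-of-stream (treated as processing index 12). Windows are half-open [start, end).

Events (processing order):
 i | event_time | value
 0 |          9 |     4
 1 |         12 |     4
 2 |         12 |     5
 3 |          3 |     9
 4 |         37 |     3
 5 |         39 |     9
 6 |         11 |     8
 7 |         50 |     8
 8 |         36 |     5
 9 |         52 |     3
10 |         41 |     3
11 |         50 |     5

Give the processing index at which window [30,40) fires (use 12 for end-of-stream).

i=0 t=9 v=4: → [0,10); WM=−∞
i=1 t=12 v=4: → [10,20); WM=−∞
i=2 t=12 v=5: → [10,20); WM=−∞
i=3 t=3 v=9: → [0,10); WM=12; [0,10) fires=2
i=4 t=37 v=3: → [30,40); WM=12
i=5 t=39 v=9: → [30,40); WM=12
i=6 t=11 v=8: → [10,20); WM=12
i=7 t=50 v=8: → [50,60); WM=50; [10,20) fires=3 [30,40) fires=2
i=8 t=36 v=5: DROP (t<50-1); WM=50
i=9 t=52 v=3: → [50,60); WM=50
i=10 t=41 v=3: DROP (t<50-1); WM=50
i=11 t=50 v=5: → [50,60); WM=52

7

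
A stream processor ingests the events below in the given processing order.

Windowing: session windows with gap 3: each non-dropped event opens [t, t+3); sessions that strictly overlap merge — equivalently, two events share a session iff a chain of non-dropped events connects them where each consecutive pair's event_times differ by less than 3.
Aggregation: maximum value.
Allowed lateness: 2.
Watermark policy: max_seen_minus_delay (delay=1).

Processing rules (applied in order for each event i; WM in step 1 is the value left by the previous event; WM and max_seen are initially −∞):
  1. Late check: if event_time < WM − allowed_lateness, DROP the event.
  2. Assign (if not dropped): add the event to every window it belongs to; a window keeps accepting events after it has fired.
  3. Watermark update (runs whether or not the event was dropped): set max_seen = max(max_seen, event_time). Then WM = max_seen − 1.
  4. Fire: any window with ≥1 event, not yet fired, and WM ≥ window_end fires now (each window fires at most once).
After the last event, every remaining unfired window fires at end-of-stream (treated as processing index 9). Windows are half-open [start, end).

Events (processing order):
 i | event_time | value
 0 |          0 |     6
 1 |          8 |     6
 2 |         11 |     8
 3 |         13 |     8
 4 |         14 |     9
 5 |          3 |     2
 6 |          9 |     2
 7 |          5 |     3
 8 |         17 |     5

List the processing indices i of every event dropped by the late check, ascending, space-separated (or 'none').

i=0 t=0 v=6: → [0,3); WM=-1
i=1 t=8 v=6: → [8,11); WM=7
i=2 t=11 v=8: → [11,14); WM=10
i=3 t=13 v=8: → [11,16); WM=12
i=4 t=14 v=9: → [11,17); WM=13
i=5 t=3 v=2: DROP (t<13-2); WM=13
i=6 t=9 v=2: DROP (t<13-2); WM=13
i=7 t=5 v=3: DROP (t<13-2); WM=13
i=8 t=17 v=5: → [17,20); WM=16

5 6 7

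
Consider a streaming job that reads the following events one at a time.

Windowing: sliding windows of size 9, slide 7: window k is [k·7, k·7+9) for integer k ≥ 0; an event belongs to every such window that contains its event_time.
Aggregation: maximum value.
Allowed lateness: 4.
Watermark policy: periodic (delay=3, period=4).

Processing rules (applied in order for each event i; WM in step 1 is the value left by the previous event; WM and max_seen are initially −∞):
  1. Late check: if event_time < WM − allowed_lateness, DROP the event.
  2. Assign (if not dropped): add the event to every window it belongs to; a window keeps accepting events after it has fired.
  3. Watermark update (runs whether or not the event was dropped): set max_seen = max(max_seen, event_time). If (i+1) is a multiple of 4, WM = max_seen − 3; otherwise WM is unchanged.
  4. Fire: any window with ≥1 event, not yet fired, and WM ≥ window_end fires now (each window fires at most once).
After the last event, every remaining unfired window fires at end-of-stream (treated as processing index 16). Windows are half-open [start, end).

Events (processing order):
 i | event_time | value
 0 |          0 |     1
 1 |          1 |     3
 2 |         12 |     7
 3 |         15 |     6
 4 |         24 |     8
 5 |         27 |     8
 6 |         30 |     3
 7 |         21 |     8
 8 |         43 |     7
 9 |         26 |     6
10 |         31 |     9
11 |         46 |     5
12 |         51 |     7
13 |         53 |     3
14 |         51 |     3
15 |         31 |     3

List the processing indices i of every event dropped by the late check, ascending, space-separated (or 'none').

15

i=0 t=0 v=1: → [0,9); WM=−∞
i=1 t=1 v=3: → [0,9); WM=−∞
i=2 t=12 v=7: → [7,16); WM=−∞
i=3 t=15 v=6: → [14,23),[7,16); WM=12; [0,9) fires=3
i=4 t=24 v=8: → [21,30); WM=12
i=5 t=27 v=8: → [21,30); WM=12
i=6 t=30 v=3: → [28,37); WM=12
i=7 t=21 v=8: → [21,30),[14,23); WM=27; [7,16) fires=7 [14,23) fires=8
i=8 t=43 v=7: → [42,51),[35,44); WM=27
i=9 t=26 v=6: → [21,30); WM=27
i=10 t=31 v=9: → [28,37); WM=27
i=11 t=46 v=5: → [42,51); WM=43; [21,30) fires=8 [28,37) fires=9
i=12 t=51 v=7: → [49,58); WM=43
i=13 t=53 v=3: → [49,58); WM=43
i=14 t=51 v=3: → [49,58); WM=43
i=15 t=31 v=3: DROP (t<43-4); WM=50; [35,44) fires=7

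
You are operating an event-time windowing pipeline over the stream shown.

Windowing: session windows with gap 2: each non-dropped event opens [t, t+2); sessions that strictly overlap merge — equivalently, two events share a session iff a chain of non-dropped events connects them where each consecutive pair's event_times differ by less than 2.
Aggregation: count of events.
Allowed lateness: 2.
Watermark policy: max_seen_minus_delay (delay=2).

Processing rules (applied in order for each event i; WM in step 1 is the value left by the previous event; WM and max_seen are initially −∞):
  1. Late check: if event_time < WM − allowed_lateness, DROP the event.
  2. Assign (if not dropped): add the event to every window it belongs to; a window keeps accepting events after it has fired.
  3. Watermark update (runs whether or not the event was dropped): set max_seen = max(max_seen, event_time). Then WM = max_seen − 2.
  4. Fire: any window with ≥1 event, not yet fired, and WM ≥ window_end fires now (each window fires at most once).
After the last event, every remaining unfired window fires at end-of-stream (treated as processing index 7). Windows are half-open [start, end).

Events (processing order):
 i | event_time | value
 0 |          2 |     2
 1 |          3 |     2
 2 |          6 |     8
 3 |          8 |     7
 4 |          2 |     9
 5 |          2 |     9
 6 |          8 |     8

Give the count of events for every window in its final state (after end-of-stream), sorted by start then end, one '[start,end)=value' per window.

[2,5)=2 [6,8)=1 [8,10)=2

i=0 t=2 v=2: → [2,4); WM=0
i=1 t=3 v=2: → [2,5); WM=1
i=2 t=6 v=8: → [6,8); WM=4
i=3 t=8 v=7: → [8,10); WM=6
i=4 t=2 v=9: DROP (t<6-2); WM=6
i=5 t=2 v=9: DROP (t<6-2); WM=6
i=6 t=8 v=8: → [8,10); WM=6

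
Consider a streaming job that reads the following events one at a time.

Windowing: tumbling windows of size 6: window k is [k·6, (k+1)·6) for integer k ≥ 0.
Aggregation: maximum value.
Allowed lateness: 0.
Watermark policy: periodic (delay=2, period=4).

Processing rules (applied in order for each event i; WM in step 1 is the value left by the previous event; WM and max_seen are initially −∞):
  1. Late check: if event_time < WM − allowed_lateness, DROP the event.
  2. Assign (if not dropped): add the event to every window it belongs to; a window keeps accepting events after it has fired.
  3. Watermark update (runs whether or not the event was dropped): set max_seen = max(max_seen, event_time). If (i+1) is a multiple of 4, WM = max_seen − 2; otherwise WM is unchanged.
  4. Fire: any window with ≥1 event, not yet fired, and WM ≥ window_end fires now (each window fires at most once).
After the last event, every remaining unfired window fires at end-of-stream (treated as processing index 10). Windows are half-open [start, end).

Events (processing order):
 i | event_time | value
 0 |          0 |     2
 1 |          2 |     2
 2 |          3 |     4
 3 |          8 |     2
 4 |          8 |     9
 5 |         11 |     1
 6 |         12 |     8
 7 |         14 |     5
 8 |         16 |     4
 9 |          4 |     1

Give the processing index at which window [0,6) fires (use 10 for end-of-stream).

i=0 t=0 v=2: → [0,6); WM=−∞
i=1 t=2 v=2: → [0,6); WM=−∞
i=2 t=3 v=4: → [0,6); WM=−∞
i=3 t=8 v=2: → [6,12); WM=6; [0,6) fires=4
i=4 t=8 v=9: → [6,12); WM=6
i=5 t=11 v=1: → [6,12); WM=6
i=6 t=12 v=8: → [12,18); WM=6
i=7 t=14 v=5: → [12,18); WM=12; [6,12) fires=9
i=8 t=16 v=4: → [12,18); WM=12
i=9 t=4 v=1: DROP (t<12-0); WM=12

3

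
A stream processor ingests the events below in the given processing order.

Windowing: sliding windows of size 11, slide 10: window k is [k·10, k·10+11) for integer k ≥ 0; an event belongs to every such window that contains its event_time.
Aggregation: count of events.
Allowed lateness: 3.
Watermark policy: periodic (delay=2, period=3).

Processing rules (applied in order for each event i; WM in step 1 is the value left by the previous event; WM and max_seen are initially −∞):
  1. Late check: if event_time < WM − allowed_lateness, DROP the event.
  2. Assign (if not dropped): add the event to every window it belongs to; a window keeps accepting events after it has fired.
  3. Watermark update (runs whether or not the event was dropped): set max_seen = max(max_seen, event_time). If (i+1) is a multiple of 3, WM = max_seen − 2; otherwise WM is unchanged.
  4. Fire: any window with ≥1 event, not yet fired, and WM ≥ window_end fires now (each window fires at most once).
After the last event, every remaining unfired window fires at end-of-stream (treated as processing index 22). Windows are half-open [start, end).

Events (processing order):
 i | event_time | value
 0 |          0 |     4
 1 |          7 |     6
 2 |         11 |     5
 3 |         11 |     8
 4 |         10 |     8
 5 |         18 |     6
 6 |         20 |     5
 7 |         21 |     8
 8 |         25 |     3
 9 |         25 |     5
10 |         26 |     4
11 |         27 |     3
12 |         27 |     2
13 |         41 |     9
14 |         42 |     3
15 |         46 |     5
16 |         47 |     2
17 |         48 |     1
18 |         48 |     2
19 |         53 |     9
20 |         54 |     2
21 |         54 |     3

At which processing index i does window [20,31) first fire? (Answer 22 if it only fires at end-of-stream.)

14

i=0 t=0 v=4: → [0,11); WM=−∞
i=1 t=7 v=6: → [0,11); WM=−∞
i=2 t=11 v=5: → [10,21); WM=9
i=3 t=11 v=8: → [10,21); WM=9
i=4 t=10 v=8: → [10,21),[0,11); WM=9
i=5 t=18 v=6: → [10,21); WM=16; [0,11) fires=3
i=6 t=20 v=5: → [20,31),[10,21); WM=16
i=7 t=21 v=8: → [20,31); WM=16
i=8 t=25 v=3: → [20,31); WM=23; [10,21) fires=5
i=9 t=25 v=5: → [20,31); WM=23
i=10 t=26 v=4: → [20,31); WM=23
i=11 t=27 v=3: → [20,31); WM=25
i=12 t=27 v=2: → [20,31); WM=25
i=13 t=41 v=9: → [40,51); WM=25
i=14 t=42 v=3: → [40,51); WM=40; [20,31) fires=7
i=15 t=46 v=5: → [40,51); WM=40
i=16 t=47 v=2: → [40,51); WM=40
i=17 t=48 v=1: → [40,51); WM=46
i=18 t=48 v=2: → [40,51); WM=46
i=19 t=53 v=9: → [50,61); WM=46
i=20 t=54 v=2: → [50,61); WM=52; [40,51) fires=6
i=21 t=54 v=3: → [50,61); WM=52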